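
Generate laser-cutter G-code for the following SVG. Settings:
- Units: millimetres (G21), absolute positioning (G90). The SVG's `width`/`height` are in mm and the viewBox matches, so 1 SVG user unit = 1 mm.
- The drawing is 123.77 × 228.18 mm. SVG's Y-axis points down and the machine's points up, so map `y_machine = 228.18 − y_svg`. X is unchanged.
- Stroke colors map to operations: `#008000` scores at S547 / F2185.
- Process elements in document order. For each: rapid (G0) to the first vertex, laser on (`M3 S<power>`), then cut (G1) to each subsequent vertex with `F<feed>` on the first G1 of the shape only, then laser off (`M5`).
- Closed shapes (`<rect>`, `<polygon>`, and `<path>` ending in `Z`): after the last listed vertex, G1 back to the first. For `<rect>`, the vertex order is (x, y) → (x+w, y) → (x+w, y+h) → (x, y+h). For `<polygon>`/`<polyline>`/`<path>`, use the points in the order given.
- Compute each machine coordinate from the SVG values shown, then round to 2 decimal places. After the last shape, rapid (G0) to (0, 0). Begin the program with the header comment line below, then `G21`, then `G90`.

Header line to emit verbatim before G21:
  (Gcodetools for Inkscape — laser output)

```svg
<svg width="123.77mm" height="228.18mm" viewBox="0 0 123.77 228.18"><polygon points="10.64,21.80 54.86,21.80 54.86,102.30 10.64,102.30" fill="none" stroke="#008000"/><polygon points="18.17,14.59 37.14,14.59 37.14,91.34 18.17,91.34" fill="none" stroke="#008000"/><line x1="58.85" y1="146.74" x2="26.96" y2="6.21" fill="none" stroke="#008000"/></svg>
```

viewBox `0 0 123.77 228.18` with mm width/height → 1 unit = 1 mm. Flip: y_m = 228.18 − y_svg.

**Shape 1** — `<polygon>` rectangle, stroke `#008000` → score (S547, F2185). Machine vertices: (10.64,206.38) → (54.86,206.38) → (54.86,125.88) → (10.64,125.88) → (10.64,206.38). Closed: final G1 returns to the first vertex.

**Shape 2** — `<polygon>` rectangle, stroke `#008000` → score (S547, F2185). Machine vertices: (18.17,213.59) → (37.14,213.59) → (37.14,136.84) → (18.17,136.84) → (18.17,213.59). Closed: final G1 returns to the first vertex.

**Shape 3** — `<line>` line segment, stroke `#008000` → score (S547, F2185). Machine vertices: (58.85,81.44) → (26.96,221.97). Open path.

(Gcodetools for Inkscape — laser output)
G21
G90
G0 X10.64 Y206.38
M3 S547
G1 X54.86 Y206.38 F2185
G1 X54.86 Y125.88
G1 X10.64 Y125.88
G1 X10.64 Y206.38
M5
G0 X18.17 Y213.59
M3 S547
G1 X37.14 Y213.59 F2185
G1 X37.14 Y136.84
G1 X18.17 Y136.84
G1 X18.17 Y213.59
M5
G0 X58.85 Y81.44
M3 S547
G1 X26.96 Y221.97 F2185
M5
G0 X0.00 Y0.00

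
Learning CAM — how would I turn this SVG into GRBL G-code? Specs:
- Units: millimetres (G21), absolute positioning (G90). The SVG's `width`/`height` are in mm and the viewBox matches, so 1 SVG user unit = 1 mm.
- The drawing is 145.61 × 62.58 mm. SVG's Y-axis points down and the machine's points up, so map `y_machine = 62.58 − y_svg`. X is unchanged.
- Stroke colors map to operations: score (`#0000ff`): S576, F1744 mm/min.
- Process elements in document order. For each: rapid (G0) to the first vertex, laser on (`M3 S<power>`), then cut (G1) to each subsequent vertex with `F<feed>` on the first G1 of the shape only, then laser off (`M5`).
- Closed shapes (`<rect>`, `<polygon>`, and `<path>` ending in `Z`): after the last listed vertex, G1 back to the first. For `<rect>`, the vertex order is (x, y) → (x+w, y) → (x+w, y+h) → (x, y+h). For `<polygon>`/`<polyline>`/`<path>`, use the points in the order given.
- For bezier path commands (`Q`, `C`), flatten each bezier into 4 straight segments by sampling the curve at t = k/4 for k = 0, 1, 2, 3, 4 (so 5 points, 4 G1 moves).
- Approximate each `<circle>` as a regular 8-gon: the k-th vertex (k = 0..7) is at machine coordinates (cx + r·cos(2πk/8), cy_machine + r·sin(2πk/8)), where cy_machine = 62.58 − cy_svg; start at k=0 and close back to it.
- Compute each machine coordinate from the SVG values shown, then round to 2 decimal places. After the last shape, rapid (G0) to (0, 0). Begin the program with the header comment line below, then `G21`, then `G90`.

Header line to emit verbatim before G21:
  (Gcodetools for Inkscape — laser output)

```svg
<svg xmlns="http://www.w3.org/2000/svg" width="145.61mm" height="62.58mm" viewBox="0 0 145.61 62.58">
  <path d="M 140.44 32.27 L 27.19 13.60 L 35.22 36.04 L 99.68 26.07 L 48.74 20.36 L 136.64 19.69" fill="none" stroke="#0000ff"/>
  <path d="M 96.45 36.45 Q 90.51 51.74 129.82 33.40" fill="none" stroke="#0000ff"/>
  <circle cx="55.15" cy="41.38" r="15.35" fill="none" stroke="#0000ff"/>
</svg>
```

viewBox `0 0 145.61 62.58` with mm width/height → 1 unit = 1 mm. Flip: y_m = 62.58 − y_svg.

**Shape 1** — `<path>` open polyline, stroke `#0000ff` → score (S576, F1744). Machine vertices: (140.44,30.31) → (27.19,48.98) → (35.22,26.54) → (99.68,36.51) → (48.74,42.22) → (136.64,42.89). Open path.

**Shape 2** — `<path>` quadratic bezier, stroke `#0000ff` → score (S576, F1744). Control points (SVG): P0=(96.45,36.45), P1=(90.51,51.74), P2=(129.82,33.40); sampled at t=k/4. Machine vertices: (96.45,26.13) → (96.31,20.59) → (101.82,19.25) → (112.99,22.11) → (129.82,29.18). Open path.

**Shape 3** — `<circle>` circle, stroke `#0000ff` → score (S576, F1744). Machine vertices: (70.50,21.20) → (66.00,32.05) → (55.15,36.55) → (44.30,32.05) → (39.80,21.20) → (44.30,10.35) → (55.15,5.85) → (66.00,10.35) → (70.50,21.20). Closed: final G1 returns to the first vertex.

(Gcodetools for Inkscape — laser output)
G21
G90
G0 X140.44 Y30.31
M3 S576
G1 X27.19 Y48.98 F1744
G1 X35.22 Y26.54
G1 X99.68 Y36.51
G1 X48.74 Y42.22
G1 X136.64 Y42.89
M5
G0 X96.45 Y26.13
M3 S576
G1 X96.31 Y20.59 F1744
G1 X101.82 Y19.25
G1 X112.99 Y22.11
G1 X129.82 Y29.18
M5
G0 X70.50 Y21.20
M3 S576
G1 X66.00 Y32.05 F1744
G1 X55.15 Y36.55
G1 X44.30 Y32.05
G1 X39.80 Y21.20
G1 X44.30 Y10.35
G1 X55.15 Y5.85
G1 X66.00 Y10.35
G1 X70.50 Y21.20
M5
G0 X0.00 Y0.00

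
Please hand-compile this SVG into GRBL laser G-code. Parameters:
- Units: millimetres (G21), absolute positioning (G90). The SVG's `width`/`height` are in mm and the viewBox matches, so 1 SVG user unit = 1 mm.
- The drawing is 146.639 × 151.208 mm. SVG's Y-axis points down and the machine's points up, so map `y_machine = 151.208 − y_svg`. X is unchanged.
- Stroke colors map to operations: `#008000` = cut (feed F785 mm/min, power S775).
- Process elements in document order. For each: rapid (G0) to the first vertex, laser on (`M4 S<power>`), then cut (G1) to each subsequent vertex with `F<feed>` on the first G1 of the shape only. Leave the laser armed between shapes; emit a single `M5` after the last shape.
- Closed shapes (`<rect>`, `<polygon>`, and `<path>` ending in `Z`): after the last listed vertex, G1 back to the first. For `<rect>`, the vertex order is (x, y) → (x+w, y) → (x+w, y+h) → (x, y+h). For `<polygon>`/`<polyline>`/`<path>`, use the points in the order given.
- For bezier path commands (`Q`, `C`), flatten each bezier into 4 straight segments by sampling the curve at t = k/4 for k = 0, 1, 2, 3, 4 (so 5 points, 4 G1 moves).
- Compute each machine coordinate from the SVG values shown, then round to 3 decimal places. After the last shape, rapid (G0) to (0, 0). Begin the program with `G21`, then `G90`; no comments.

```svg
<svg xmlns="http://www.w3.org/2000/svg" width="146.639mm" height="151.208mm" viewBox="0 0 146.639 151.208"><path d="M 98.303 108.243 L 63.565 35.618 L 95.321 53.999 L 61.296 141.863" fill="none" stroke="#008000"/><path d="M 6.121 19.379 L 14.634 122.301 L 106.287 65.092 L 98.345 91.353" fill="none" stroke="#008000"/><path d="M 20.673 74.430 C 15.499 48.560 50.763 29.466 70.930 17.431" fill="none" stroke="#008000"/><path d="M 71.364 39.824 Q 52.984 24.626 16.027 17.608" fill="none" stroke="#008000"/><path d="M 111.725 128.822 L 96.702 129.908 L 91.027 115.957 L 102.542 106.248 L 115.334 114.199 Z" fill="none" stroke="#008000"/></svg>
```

Since the viewBox matches the mm dimensions, user units are millimetres directly. The only transform is the Y-flip y_m = 151.208 − y_svg.

Shape 1 is a open polyline drawn with `<path>`. Its stroke #008000 means cut at S775, F785. After flipping Y the toolpath is (98.303,42.965) → (63.565,115.590) → (95.321,97.209) → (61.296,9.345).

Shape 2 is a open polyline drawn with `<path>`. Its stroke #008000 means cut at S775, F785. After flipping Y the toolpath is (6.121,131.829) → (14.634,28.907) → (106.287,86.116) → (98.345,59.855).

Shape 3 is a cubic bezier drawn with `<path>`. Its stroke #008000 means cut at S775, F785. After flipping Y the toolpath is (20.673,76.778) → (23.507,94.906) → (36.299,110.466) → (53.842,123.432) → (70.930,133.777).

Shape 4 is a quadratic bezier drawn with `<path>`. Its stroke #008000 means cut at S775, F785. After flipping Y the toolpath is (71.364,111.384) → (61.013,118.472) → (48.340,124.537) → (33.344,129.580) → (16.027,133.600).

Shape 5 is a regular polygon drawn with `<path>`. Its stroke #008000 means cut at S775, F785. After flipping Y the toolpath is (111.725,22.386) → (96.702,21.300) → (91.027,35.251) → (102.542,44.960) → (115.334,37.009) → (111.725,22.386), returning to the start.

G21
G90
G0 X98.303 Y42.965
M4 S775
G1 X63.565 Y115.590 F785
G1 X95.321 Y97.209
G1 X61.296 Y9.345
G0 X6.121 Y131.829
M4 S775
G1 X14.634 Y28.907 F785
G1 X106.287 Y86.116
G1 X98.345 Y59.855
G0 X20.673 Y76.778
M4 S775
G1 X23.507 Y94.906 F785
G1 X36.299 Y110.466
G1 X53.842 Y123.432
G1 X70.930 Y133.777
G0 X71.364 Y111.384
M4 S775
G1 X61.013 Y118.472 F785
G1 X48.340 Y124.537
G1 X33.344 Y129.580
G1 X16.027 Y133.600
G0 X111.725 Y22.386
M4 S775
G1 X96.702 Y21.300 F785
G1 X91.027 Y35.251
G1 X102.542 Y44.960
G1 X115.334 Y37.009
G1 X111.725 Y22.386
M5
G0 X0.000 Y0.000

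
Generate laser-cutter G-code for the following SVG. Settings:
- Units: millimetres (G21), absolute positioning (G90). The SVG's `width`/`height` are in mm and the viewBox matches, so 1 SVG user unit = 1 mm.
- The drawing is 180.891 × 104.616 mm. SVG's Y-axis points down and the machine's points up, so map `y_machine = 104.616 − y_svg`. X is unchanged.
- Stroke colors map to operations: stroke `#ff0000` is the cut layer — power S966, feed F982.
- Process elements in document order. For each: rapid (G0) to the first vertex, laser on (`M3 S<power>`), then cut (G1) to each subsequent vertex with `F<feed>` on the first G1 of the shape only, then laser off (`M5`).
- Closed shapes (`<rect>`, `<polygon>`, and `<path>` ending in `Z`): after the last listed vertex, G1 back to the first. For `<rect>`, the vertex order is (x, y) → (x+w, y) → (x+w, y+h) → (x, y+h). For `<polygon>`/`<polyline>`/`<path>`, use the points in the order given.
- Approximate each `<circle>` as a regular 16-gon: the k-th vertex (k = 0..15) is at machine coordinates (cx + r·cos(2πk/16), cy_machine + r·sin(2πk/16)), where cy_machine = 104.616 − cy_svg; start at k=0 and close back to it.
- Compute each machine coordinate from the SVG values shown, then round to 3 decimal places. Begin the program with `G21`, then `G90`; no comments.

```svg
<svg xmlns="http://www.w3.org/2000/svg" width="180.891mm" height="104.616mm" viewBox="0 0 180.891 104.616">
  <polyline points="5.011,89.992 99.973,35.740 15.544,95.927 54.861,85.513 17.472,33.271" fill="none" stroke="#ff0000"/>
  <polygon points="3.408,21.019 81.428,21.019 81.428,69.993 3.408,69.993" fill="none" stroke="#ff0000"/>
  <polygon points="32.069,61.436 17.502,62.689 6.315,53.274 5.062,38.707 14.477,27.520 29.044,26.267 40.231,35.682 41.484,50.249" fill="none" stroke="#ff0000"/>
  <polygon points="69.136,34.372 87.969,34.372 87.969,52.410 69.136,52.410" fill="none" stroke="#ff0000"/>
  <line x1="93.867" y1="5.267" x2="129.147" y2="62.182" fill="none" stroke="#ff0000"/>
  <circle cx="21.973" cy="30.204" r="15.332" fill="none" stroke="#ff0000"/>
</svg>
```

Since the viewBox matches the mm dimensions, user units are millimetres directly. The only transform is the Y-flip y_m = 104.616 − y_svg.

Shape 1 is a open polyline drawn with `<polyline>`. Its stroke #ff0000 means cut at S966, F982. After flipping Y the toolpath is (5.011,14.624) → (99.973,68.876) → (15.544,8.689) → (54.861,19.103) → (17.472,71.345).

Shape 2 is a rectangle drawn with `<polygon>`. Its stroke #ff0000 means cut at S966, F982. After flipping Y the toolpath is (3.408,83.597) → (81.428,83.597) → (81.428,34.623) → (3.408,34.623) → (3.408,83.597), returning to the start.

Shape 3 is a regular polygon drawn with `<polygon>`. Its stroke #ff0000 means cut at S966, F982. After flipping Y the toolpath is (32.069,43.180) → (17.502,41.927) → (6.315,51.342) → (5.062,65.909) → (14.477,77.096) → (29.044,78.349) → (40.231,68.934) → (41.484,54.367) → (32.069,43.180), returning to the start.

Shape 4 is a rectangle drawn with `<polygon>`. Its stroke #ff0000 means cut at S966, F982. After flipping Y the toolpath is (69.136,70.244) → (87.969,70.244) → (87.969,52.206) → (69.136,52.206) → (69.136,70.244), returning to the start.

Shape 5 is a line segment drawn with `<line>`. Its stroke #ff0000 means cut at S966, F982. After flipping Y the toolpath is (93.867,99.349) → (129.147,42.434).

Shape 6 is a circle drawn with `<circle>`. Its stroke #ff0000 means cut at S966, F982. After flipping Y the toolpath is (37.305,74.412) → (36.138,80.279) → (32.814,85.253) → (27.840,88.577) → (21.973,89.744) → (16.106,88.577) → (11.132,85.253) → (7.808,80.279) → (6.641,74.412) → (7.808,68.545) → (11.132,63.571) → (16.106,60.247) → (21.973,59.080) → (27.840,60.247) → (32.814,63.571) → (36.138,68.545) → (37.305,74.412), returning to the start.

G21
G90
G0 X5.011 Y14.624
M3 S966
G1 X99.973 Y68.876 F982
G1 X15.544 Y8.689
G1 X54.861 Y19.103
G1 X17.472 Y71.345
M5
G0 X3.408 Y83.597
M3 S966
G1 X81.428 Y83.597 F982
G1 X81.428 Y34.623
G1 X3.408 Y34.623
G1 X3.408 Y83.597
M5
G0 X32.069 Y43.180
M3 S966
G1 X17.502 Y41.927 F982
G1 X6.315 Y51.342
G1 X5.062 Y65.909
G1 X14.477 Y77.096
G1 X29.044 Y78.349
G1 X40.231 Y68.934
G1 X41.484 Y54.367
G1 X32.069 Y43.180
M5
G0 X69.136 Y70.244
M3 S966
G1 X87.969 Y70.244 F982
G1 X87.969 Y52.206
G1 X69.136 Y52.206
G1 X69.136 Y70.244
M5
G0 X93.867 Y99.349
M3 S966
G1 X129.147 Y42.434 F982
M5
G0 X37.305 Y74.412
M3 S966
G1 X36.138 Y80.279 F982
G1 X32.814 Y85.253
G1 X27.840 Y88.577
G1 X21.973 Y89.744
G1 X16.106 Y88.577
G1 X11.132 Y85.253
G1 X7.808 Y80.279
G1 X6.641 Y74.412
G1 X7.808 Y68.545
G1 X11.132 Y63.571
G1 X16.106 Y60.247
G1 X21.973 Y59.080
G1 X27.840 Y60.247
G1 X32.814 Y63.571
G1 X36.138 Y68.545
G1 X37.305 Y74.412
M5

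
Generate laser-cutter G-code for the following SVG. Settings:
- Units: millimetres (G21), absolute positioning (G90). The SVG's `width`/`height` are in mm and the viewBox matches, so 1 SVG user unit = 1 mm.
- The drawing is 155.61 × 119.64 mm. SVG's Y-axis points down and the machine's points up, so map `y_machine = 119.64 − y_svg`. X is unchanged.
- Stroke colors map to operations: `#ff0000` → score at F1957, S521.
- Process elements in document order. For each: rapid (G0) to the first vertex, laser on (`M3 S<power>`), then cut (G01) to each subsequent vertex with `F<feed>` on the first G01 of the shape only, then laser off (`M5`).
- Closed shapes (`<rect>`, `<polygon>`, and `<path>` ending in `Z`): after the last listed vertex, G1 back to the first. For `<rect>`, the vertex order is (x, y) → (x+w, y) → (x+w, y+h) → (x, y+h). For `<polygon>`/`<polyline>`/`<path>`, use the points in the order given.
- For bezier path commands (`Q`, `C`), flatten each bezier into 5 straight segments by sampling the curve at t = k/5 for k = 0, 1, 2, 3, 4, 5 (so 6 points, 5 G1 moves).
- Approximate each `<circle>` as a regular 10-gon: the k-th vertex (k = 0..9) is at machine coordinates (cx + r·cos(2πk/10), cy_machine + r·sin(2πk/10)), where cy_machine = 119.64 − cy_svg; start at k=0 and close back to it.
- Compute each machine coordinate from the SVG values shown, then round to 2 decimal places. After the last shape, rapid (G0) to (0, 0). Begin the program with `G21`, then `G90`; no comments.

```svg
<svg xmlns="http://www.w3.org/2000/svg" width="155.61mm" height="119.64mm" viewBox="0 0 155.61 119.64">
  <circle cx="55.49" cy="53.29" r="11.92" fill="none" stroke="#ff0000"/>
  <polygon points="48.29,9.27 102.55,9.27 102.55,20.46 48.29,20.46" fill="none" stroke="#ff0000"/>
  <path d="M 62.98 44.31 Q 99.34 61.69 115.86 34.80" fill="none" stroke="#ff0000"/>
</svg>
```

1 u = 1 mm; y_m = 119.64 − y.

[1] `<circle>` circle, #ff0000→score S521 F1957: (67.41,66.35) → (65.13,73.36) → (59.17,77.69) → (51.81,77.69) → (45.85,73.36) → (43.57,66.35) → (45.85,59.34) → (51.81,55.01) → (59.17,55.01) → (65.13,59.34) → (67.41,66.35) (closed)

[2] `<polygon>` rectangle, #ff0000→score S521 F1957: (48.29,110.37) → (102.55,110.37) → (102.55,99.18) → (48.29,99.18) → (48.29,110.37) (closed)

[3] `<path>` quadratic bezier, #ff0000→score S521 F1957: (62.98,75.33) → (76.73,70.15) → (88.89,68.51) → (99.47,70.41) → (108.46,75.85) → (115.86,84.84)

G21
G90
G0 X67.41 Y66.35
M3 S521
G01 X65.13 Y73.36 F1957
G01 X59.17 Y77.69
G01 X51.81 Y77.69
G01 X45.85 Y73.36
G01 X43.57 Y66.35
G01 X45.85 Y59.34
G01 X51.81 Y55.01
G01 X59.17 Y55.01
G01 X65.13 Y59.34
G01 X67.41 Y66.35
M5
G0 X48.29 Y110.37
M3 S521
G01 X102.55 Y110.37 F1957
G01 X102.55 Y99.18
G01 X48.29 Y99.18
G01 X48.29 Y110.37
M5
G0 X62.98 Y75.33
M3 S521
G01 X76.73 Y70.15 F1957
G01 X88.89 Y68.51
G01 X99.47 Y70.41
G01 X108.46 Y75.85
G01 X115.86 Y84.84
M5
G0 X0.00 Y0.00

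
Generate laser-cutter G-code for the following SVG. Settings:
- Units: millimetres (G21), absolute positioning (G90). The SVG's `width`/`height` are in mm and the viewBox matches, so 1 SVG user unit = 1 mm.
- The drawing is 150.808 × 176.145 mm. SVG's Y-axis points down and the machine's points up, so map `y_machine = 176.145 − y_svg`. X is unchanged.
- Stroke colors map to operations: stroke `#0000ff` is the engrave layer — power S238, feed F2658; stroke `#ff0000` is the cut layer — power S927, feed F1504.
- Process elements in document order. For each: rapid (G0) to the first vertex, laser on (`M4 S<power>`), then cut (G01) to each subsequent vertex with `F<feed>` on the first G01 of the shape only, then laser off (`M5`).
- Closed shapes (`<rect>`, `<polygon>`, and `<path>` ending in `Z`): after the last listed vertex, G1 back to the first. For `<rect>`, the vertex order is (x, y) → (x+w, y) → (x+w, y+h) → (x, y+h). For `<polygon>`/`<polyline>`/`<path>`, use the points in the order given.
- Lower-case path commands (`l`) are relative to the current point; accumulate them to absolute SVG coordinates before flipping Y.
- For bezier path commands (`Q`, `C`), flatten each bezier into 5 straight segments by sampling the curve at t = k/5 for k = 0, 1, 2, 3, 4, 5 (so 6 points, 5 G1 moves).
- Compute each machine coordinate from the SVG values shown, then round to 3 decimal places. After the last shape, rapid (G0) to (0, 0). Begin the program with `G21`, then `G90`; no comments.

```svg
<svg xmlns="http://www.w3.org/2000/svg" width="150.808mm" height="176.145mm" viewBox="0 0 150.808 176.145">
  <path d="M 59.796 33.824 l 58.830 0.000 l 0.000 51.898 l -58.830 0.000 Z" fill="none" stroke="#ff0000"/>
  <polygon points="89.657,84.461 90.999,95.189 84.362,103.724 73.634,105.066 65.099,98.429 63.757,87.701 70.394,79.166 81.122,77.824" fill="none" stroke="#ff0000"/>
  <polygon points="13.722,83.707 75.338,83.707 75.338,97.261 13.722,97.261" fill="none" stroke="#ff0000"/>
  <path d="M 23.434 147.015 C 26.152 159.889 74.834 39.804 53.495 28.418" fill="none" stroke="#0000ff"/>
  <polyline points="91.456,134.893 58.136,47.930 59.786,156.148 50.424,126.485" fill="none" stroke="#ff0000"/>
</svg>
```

G21
G90
G0 X59.796 Y142.321
M4 S927
G01 X118.626 Y142.321 F1504
G01 X118.626 Y90.423
G01 X59.796 Y90.423
G01 X59.796 Y142.321
M5
G0 X89.657 Y91.684
M4 S927
G01 X90.999 Y80.956 F1504
G01 X84.362 Y72.421
G01 X73.634 Y71.079
G01 X65.099 Y77.716
G01 X63.757 Y88.444
G01 X70.394 Y96.979
G01 X81.122 Y98.321
G01 X89.657 Y91.684
M5
G0 X13.722 Y92.438
M4 S927
G01 X75.338 Y92.438 F1504
G01 X75.338 Y78.884
G01 X13.722 Y78.884
G01 X13.722 Y92.438
M5
G0 X23.434 Y29.130
M4 S238
G01 X29.653 Y35.427 F2658
G01 X41.335 Y62.035
G01 X52.915 Y97.354
G01 X58.824 Y129.785
G01 X53.495 Y147.727
M5
G0 X91.456 Y41.252
M4 S927
G01 X58.136 Y128.215 F1504
G01 X59.786 Y19.997
G01 X50.424 Y49.660
M5
G0 X0.000 Y0.000

Since the viewBox matches the mm dimensions, user units are millimetres directly. The only transform is the Y-flip y_m = 176.145 − y_svg.

Shape 1 is a rectangle drawn with `<path>`. Its stroke #ff0000 means cut at S927, F1504. After flipping Y the toolpath is (59.796,142.321) → (118.626,142.321) → (118.626,90.423) → (59.796,90.423) → (59.796,142.321), returning to the start.

Shape 2 is a regular polygon drawn with `<polygon>`. Its stroke #ff0000 means cut at S927, F1504. After flipping Y the toolpath is (89.657,91.684) → (90.999,80.956) → (84.362,72.421) → (73.634,71.079) → (65.099,77.716) → (63.757,88.444) → (70.394,96.979) → (81.122,98.321) → (89.657,91.684), returning to the start.

Shape 3 is a rectangle drawn with `<polygon>`. Its stroke #ff0000 means cut at S927, F1504. After flipping Y the toolpath is (13.722,92.438) → (75.338,92.438) → (75.338,78.884) → (13.722,78.884) → (13.722,92.438), returning to the start.

Shape 4 is a cubic bezier drawn with `<path>`. Its stroke #0000ff means engrave at S238, F2658. After flipping Y the toolpath is (23.434,29.130) → (29.653,35.427) → (41.335,62.035) → (52.915,97.354) → (58.824,129.785) → (53.495,147.727).

Shape 5 is a open polyline drawn with `<polyline>`. Its stroke #ff0000 means cut at S927, F1504. After flipping Y the toolpath is (91.456,41.252) → (58.136,128.215) → (59.786,19.997) → (50.424,49.660).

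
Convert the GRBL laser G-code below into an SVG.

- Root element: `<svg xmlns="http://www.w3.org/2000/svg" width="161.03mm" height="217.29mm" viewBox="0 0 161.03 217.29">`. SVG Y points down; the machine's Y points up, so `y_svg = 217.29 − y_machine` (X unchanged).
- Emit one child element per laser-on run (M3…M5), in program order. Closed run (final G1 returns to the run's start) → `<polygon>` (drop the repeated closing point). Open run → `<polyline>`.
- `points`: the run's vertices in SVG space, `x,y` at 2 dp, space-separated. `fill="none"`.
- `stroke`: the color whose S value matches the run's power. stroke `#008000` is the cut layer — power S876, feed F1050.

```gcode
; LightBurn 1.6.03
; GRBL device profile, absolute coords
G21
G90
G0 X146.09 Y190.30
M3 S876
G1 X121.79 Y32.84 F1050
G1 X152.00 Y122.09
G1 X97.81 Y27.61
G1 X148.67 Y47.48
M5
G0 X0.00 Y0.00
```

Each laser-on run becomes one SVG element. Flip Y back into SVG space with y_svg = 217.29 − y_machine. Every run uses S876, so all elements get stroke `#008000` (cut).

Run 1: The run is open, so emit a `<polyline>` with points (Y-flipped): 146.09,26.99 121.79,184.45 152.00,95.20 97.81,189.68 148.67,169.81.

<svg xmlns="http://www.w3.org/2000/svg" width="161.03mm" height="217.29mm" viewBox="0 0 161.03 217.29">
  <polyline points="146.09,26.99 121.79,184.45 152.00,95.20 97.81,189.68 148.67,169.81" fill="none" stroke="#008000"/>
</svg>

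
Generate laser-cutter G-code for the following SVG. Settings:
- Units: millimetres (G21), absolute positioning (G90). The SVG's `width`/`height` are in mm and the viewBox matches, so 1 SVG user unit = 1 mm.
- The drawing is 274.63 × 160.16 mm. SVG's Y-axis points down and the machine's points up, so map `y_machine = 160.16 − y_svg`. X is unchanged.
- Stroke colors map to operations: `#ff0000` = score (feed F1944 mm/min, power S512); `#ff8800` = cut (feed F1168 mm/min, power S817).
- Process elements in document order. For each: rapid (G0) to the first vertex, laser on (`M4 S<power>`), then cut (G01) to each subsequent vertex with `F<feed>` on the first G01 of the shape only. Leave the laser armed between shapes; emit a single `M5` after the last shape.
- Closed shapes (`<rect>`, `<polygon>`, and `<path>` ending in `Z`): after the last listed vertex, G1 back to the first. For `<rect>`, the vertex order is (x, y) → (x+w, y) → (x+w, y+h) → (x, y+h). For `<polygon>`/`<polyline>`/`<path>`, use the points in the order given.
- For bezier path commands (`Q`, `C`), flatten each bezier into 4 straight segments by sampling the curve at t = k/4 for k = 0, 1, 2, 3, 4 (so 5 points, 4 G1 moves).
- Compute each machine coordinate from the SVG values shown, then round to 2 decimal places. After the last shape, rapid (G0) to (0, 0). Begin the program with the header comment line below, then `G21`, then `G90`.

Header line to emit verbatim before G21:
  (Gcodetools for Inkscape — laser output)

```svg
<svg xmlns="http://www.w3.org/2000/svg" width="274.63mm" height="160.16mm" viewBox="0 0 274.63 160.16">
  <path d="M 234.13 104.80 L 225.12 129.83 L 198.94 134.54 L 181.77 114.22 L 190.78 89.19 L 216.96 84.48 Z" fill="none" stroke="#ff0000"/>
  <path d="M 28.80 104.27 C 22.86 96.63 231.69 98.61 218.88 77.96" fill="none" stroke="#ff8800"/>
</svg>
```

(Gcodetools for Inkscape — laser output)
G21
G90
G0 X234.13 Y55.36
M4 S512
G01 X225.12 Y30.33 F1944
G01 X198.94 Y25.62
G01 X181.77 Y45.94
G01 X190.78 Y70.97
G01 X216.96 Y75.68
G01 X234.13 Y55.36
G0 X28.80 Y55.89
M4 S817
G01 X57.80 Y60.32 F1168
G01 X126.42 Y64.17
G01 X193.75 Y70.45
G01 X218.88 Y82.20
M5
G0 X0.00 Y0.00

1 u = 1 mm; y_m = 160.16 − y.

[1] `<path>` regular polygon, #ff0000→score S512 F1944: (234.13,55.36) → (225.12,30.33) → (198.94,25.62) → (181.77,45.94) → (190.78,70.97) → (216.96,75.68) → (234.13,55.36) (closed)

[2] `<path>` cubic bezier, #ff8800→cut S817 F1168: (28.80,55.89) → (57.80,60.32) → (126.42,64.17) → (193.75,70.45) → (218.88,82.20)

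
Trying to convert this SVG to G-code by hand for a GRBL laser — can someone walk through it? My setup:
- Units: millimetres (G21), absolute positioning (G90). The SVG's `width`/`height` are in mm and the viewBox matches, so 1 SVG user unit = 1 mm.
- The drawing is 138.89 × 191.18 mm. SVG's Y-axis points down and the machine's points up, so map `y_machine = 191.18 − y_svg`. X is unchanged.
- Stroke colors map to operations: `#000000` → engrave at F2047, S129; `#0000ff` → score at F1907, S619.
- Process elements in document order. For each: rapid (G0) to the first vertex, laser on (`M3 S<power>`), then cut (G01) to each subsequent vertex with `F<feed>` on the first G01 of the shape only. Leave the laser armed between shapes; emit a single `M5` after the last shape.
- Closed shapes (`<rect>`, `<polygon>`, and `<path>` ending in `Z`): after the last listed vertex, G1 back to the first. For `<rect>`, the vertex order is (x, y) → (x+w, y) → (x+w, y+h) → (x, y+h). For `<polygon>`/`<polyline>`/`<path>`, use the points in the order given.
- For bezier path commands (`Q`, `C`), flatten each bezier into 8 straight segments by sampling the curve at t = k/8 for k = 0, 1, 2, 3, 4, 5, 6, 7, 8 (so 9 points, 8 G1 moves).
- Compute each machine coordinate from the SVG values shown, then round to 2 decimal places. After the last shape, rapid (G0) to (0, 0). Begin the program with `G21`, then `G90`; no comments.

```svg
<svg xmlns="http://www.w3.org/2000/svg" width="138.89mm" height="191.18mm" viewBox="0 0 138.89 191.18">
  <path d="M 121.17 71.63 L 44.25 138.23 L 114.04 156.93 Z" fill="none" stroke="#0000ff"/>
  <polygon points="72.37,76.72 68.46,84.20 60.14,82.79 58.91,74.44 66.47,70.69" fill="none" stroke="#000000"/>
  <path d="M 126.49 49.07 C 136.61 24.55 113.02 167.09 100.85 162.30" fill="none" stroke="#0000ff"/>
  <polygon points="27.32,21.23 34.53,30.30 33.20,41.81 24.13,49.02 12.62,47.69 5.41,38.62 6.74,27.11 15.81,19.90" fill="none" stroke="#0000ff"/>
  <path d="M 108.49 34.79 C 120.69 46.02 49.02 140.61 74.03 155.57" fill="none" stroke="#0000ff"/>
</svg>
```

G21
G90
G0 X121.17 Y119.55
M3 S619
G01 X44.25 Y52.95 F1907
G01 X114.04 Y34.25
G01 X121.17 Y119.55
G0 X72.37 Y114.46
M3 S129
G01 X68.46 Y106.98 F2047
G01 X60.14 Y108.39
G01 X58.91 Y116.74
G01 X66.47 Y120.49
G01 X72.37 Y114.46
G0 X126.49 Y142.11
M3 S619
G01 X128.79 Y144.09 F1907
G01 X128.46 Y134.09
G01 X126.03 Y115.80
G01 X122.03 Y92.89
G01 X116.98 Y69.07
G01 X111.41 Y48.00
G01 X105.86 Y33.38
G01 X100.85 Y28.88
G0 X27.32 Y169.95
M3 S619
G01 X34.53 Y160.88 F1907
G01 X33.20 Y149.37
G01 X24.13 Y142.16
G01 X12.62 Y143.49
G01 X5.41 Y152.56
G01 X6.74 Y164.07
G01 X15.81 Y171.28
G01 X27.32 Y169.95
G0 X108.49 Y156.39
M3 S619
G01 X109.49 Y148.59 F1907
G01 X104.74 Y134.88
G01 X96.35 Y117.18
G01 X86.46 Y97.40
G01 X77.16 Y77.44
G01 X70.58 Y59.21
G01 X68.83 Y44.63
G01 X74.03 Y35.61
M5
G0 X0.00 Y0.00

Since the viewBox matches the mm dimensions, user units are millimetres directly. The only transform is the Y-flip y_m = 191.18 − y_svg.

Shape 1 is a closed polygon drawn with `<path>`. Its stroke #0000ff means score at S619, F1907. After flipping Y the toolpath is (121.17,119.55) → (44.25,52.95) → (114.04,34.25) → (121.17,119.55), returning to the start.

Shape 2 is a regular polygon drawn with `<polygon>`. Its stroke #000000 means engrave at S129, F2047. After flipping Y the toolpath is (72.37,114.46) → (68.46,106.98) → (60.14,108.39) → (58.91,116.74) → (66.47,120.49) → (72.37,114.46), returning to the start.

Shape 3 is a cubic bezier drawn with `<path>`. Its stroke #0000ff means score at S619, F1907. After flipping Y the toolpath is (126.49,142.11) → (128.79,144.09) → (128.46,134.09) → (126.03,115.80) → (122.03,92.89) → (116.98,69.07) → (111.41,48.00) → (105.86,33.38) → (100.85,28.88).

Shape 4 is a regular polygon drawn with `<polygon>`. Its stroke #0000ff means score at S619, F1907. After flipping Y the toolpath is (27.32,169.95) → (34.53,160.88) → (33.20,149.37) → (24.13,142.16) → (12.62,143.49) → (5.41,152.56) → (6.74,164.07) → (15.81,171.28) → (27.32,169.95), returning to the start.

Shape 5 is a cubic bezier drawn with `<path>`. Its stroke #0000ff means score at S619, F1907. After flipping Y the toolpath is (108.49,156.39) → (109.49,148.59) → (104.74,134.88) → (96.35,117.18) → (86.46,97.40) → (77.16,77.44) → (70.58,59.21) → (68.83,44.63) → (74.03,35.61).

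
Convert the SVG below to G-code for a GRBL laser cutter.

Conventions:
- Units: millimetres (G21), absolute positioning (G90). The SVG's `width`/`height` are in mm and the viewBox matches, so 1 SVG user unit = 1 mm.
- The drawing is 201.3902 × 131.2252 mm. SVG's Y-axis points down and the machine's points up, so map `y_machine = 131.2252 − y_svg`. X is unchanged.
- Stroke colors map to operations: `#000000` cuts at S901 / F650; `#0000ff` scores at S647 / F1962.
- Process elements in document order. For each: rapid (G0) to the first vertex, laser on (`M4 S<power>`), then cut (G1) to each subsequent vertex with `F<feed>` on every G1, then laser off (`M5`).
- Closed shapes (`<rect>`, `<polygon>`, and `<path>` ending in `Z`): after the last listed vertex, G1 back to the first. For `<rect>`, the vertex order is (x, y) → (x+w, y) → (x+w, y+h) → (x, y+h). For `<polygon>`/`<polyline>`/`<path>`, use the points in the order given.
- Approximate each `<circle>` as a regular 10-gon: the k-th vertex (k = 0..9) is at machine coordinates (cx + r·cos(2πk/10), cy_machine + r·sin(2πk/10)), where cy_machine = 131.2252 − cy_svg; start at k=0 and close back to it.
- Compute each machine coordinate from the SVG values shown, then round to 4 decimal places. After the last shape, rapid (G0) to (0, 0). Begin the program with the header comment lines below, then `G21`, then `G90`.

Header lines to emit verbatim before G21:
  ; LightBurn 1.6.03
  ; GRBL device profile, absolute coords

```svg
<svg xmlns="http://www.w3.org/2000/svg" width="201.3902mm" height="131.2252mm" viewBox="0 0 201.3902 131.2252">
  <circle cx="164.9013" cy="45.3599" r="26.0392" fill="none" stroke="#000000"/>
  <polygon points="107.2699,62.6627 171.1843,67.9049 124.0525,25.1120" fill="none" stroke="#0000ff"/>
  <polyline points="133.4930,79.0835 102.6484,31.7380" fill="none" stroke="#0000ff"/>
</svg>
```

; LightBurn 1.6.03
; GRBL device profile, absolute coords
G21
G90
G0 X190.9405 Y85.8653
M4 S901
G1 X185.9675 Y101.1708 F650
G1 X172.9479 Y110.6301 F650
G1 X156.8547 Y110.6301 F650
G1 X143.8351 Y101.1708 F650
G1 X138.8621 Y85.8653 F650
G1 X143.8351 Y70.5598 F650
G1 X156.8547 Y61.1005 F650
G1 X172.9479 Y61.1005 F650
G1 X185.9675 Y70.5598 F650
G1 X190.9405 Y85.8653 F650
M5
G0 X107.2699 Y68.5625
M4 S647
G1 X171.1843 Y63.3203 F1962
G1 X124.0525 Y106.1132 F1962
G1 X107.2699 Y68.5625 F1962
M5
G0 X133.4930 Y52.1417
M4 S647
G1 X102.6484 Y99.4872 F1962
M5
G0 X0.0000 Y0.0000

Since the viewBox matches the mm dimensions, user units are millimetres directly. The only transform is the Y-flip y_m = 131.2252 − y_svg.

Shape 1 is a circle drawn with `<circle>`. Its stroke #000000 means cut at S901, F650. After flipping Y the toolpath is (190.9405,85.8653) → (185.9675,101.1708) → (172.9479,110.6301) → (156.8547,110.6301) → (143.8351,101.1708) → (138.8621,85.8653) → (143.8351,70.5598) → (156.8547,61.1005) → (172.9479,61.1005) → (185.9675,70.5598) → (190.9405,85.8653), returning to the start.

Shape 2 is a closed polygon drawn with `<polygon>`. Its stroke #0000ff means score at S647, F1962. After flipping Y the toolpath is (107.2699,68.5625) → (171.1843,63.3203) → (124.0525,106.1132) → (107.2699,68.5625), returning to the start.

Shape 3 is a line segment drawn with `<polyline>`. Its stroke #0000ff means score at S647, F1962. After flipping Y the toolpath is (133.4930,52.1417) → (102.6484,99.4872).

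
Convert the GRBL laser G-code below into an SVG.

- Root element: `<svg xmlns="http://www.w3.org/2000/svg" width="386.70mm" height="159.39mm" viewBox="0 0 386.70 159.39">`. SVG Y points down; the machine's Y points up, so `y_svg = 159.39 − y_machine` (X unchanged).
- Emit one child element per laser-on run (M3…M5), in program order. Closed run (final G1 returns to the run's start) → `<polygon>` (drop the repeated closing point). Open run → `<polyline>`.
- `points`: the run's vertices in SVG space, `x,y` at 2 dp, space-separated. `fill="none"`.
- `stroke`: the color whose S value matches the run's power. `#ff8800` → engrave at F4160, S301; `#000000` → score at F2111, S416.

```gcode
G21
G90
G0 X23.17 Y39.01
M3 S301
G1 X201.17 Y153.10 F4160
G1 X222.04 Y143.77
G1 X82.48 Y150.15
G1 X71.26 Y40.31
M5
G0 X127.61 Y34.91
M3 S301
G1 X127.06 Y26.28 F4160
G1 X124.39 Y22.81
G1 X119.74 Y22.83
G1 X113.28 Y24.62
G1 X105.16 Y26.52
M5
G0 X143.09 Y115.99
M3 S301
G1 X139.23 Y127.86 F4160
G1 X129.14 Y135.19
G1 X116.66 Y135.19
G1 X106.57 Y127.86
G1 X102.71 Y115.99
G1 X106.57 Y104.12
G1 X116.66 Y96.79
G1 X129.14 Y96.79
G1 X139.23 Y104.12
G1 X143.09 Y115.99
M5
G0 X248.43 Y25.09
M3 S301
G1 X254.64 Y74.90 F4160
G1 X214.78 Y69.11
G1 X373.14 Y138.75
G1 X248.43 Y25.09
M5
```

y_svg = 159.39 − y_m. Every run uses S301, so all elements get stroke `#ff8800` (engrave).

[1] open run; points: 23.17,120.38 201.17,6.29 222.04,15.62 82.48,9.24 71.26,119.08

[2] open run; points: 127.61,124.48 127.06,133.11 124.39,136.58 119.74,136.56 113.28,134.77 105.16,132.87

[3] closed run; points: 143.09,43.40 139.23,31.53 129.14,24.20 116.66,24.20 106.57,31.53 102.71,43.40 106.57,55.27 116.66,62.60 129.14,62.60 139.23,55.27

[4] closed run; points: 248.43,134.30 254.64,84.49 214.78,90.28 373.14,20.64

<svg xmlns="http://www.w3.org/2000/svg" width="386.70mm" height="159.39mm" viewBox="0 0 386.70 159.39">
  <polyline points="23.17,120.38 201.17,6.29 222.04,15.62 82.48,9.24 71.26,119.08" fill="none" stroke="#ff8800"/>
  <polyline points="127.61,124.48 127.06,133.11 124.39,136.58 119.74,136.56 113.28,134.77 105.16,132.87" fill="none" stroke="#ff8800"/>
  <polygon points="143.09,43.40 139.23,31.53 129.14,24.20 116.66,24.20 106.57,31.53 102.71,43.40 106.57,55.27 116.66,62.60 129.14,62.60 139.23,55.27" fill="none" stroke="#ff8800"/>
  <polygon points="248.43,134.30 254.64,84.49 214.78,90.28 373.14,20.64" fill="none" stroke="#ff8800"/>
</svg>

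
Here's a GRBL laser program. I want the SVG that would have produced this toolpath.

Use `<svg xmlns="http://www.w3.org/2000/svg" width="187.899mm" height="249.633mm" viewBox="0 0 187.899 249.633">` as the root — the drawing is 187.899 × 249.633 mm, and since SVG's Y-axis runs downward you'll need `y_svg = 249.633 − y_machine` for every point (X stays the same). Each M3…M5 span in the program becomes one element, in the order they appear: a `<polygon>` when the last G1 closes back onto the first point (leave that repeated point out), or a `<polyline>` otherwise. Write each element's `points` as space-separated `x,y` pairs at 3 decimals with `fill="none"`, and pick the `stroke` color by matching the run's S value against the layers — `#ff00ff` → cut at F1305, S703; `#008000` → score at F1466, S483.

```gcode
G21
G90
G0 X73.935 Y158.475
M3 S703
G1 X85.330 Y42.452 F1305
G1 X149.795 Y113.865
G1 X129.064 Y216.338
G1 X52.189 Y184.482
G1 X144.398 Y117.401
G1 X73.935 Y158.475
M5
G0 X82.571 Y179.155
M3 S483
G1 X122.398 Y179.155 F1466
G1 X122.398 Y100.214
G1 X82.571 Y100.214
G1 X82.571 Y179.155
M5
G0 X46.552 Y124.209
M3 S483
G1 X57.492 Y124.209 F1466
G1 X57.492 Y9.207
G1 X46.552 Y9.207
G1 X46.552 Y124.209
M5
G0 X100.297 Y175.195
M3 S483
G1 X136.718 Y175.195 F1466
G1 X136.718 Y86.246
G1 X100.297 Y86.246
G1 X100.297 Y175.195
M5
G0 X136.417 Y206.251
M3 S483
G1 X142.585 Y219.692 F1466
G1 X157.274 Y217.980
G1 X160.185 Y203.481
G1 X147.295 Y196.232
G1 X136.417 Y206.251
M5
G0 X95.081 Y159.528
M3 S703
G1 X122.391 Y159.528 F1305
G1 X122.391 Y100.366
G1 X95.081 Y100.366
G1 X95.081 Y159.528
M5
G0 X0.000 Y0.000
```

Machine Y-up, SVG Y-down with viewBox height 249.633, so y_svg = 249.633 − y_machine; X carries over.

Run 1: the run's S703 means `#ff00ff` (cut). The run returns to its start, so emit a `<polygon>` with points (Y-flipped): 73.935,91.158 85.330,207.181 149.795,135.768 129.064,33.295 52.189,65.151 144.398,132.232.

Run 2: power S483 maps to stroke `#008000` (score). The run returns to its start, so emit a `<polygon>` with points (Y-flipped): 82.571,70.478 122.398,70.478 122.398,149.419 82.571,149.419.

Run 3: power S483 maps to stroke `#008000` (score). The run returns to its start, so emit a `<polygon>` with points (Y-flipped): 46.552,125.424 57.492,125.424 57.492,240.426 46.552,240.426.

Run 4: the run's S483 means `#008000` (score). The run returns to its start, so emit a `<polygon>` with points (Y-flipped): 100.297,74.438 136.718,74.438 136.718,163.387 100.297,163.387.

Run 5: power S483 maps to stroke `#008000` (score). The run returns to its start, so emit a `<polygon>` with points (Y-flipped): 136.417,43.382 142.585,29.941 157.274,31.653 160.185,46.152 147.295,53.401.

Run 6: S703 ⇒ cut layer `#ff00ff`. The run returns to its start, so emit a `<polygon>` with points (Y-flipped): 95.081,90.105 122.391,90.105 122.391,149.267 95.081,149.267.

<svg xmlns="http://www.w3.org/2000/svg" width="187.899mm" height="249.633mm" viewBox="0 0 187.899 249.633">
  <polygon points="73.935,91.158 85.330,207.181 149.795,135.768 129.064,33.295 52.189,65.151 144.398,132.232" fill="none" stroke="#ff00ff"/>
  <polygon points="82.571,70.478 122.398,70.478 122.398,149.419 82.571,149.419" fill="none" stroke="#008000"/>
  <polygon points="46.552,125.424 57.492,125.424 57.492,240.426 46.552,240.426" fill="none" stroke="#008000"/>
  <polygon points="100.297,74.438 136.718,74.438 136.718,163.387 100.297,163.387" fill="none" stroke="#008000"/>
  <polygon points="136.417,43.382 142.585,29.941 157.274,31.653 160.185,46.152 147.295,53.401" fill="none" stroke="#008000"/>
  <polygon points="95.081,90.105 122.391,90.105 122.391,149.267 95.081,149.267" fill="none" stroke="#ff00ff"/>
</svg>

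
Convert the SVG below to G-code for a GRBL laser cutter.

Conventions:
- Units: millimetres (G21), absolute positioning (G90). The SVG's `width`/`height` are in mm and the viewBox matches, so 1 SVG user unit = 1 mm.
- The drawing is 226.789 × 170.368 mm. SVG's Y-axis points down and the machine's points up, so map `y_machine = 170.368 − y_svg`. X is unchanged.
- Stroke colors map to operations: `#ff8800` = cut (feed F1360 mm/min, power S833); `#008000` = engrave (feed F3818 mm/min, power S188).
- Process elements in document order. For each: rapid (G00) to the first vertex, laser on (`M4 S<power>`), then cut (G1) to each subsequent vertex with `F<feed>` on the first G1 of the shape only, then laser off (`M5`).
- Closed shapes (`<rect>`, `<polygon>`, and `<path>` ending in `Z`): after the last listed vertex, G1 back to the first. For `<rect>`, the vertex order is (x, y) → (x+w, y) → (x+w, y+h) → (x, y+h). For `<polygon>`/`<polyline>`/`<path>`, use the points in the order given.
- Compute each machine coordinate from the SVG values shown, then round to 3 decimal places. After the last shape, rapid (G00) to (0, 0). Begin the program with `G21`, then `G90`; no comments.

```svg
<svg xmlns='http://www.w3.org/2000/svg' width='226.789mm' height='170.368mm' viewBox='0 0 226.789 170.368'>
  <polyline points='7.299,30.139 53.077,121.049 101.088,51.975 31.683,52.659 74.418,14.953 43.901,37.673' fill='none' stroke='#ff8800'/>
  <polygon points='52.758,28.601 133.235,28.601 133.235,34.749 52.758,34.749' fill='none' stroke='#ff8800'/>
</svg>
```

G21
G90
G00 X7.299 Y140.229
M4 S833
G1 X53.077 Y49.319 F1360
G1 X101.088 Y118.393
G1 X31.683 Y117.709
G1 X74.418 Y155.415
G1 X43.901 Y132.695
M5
G00 X52.758 Y141.767
M4 S833
G1 X133.235 Y141.767 F1360
G1 X133.235 Y135.619
G1 X52.758 Y135.619
G1 X52.758 Y141.767
M5
G00 X0.000 Y0.000

1 u = 1 mm; y_m = 170.368 − y.

[1] `<polyline>` open polyline, #ff8800→cut S833 F1360: (7.299,140.229) → (53.077,49.319) → (101.088,118.393) → (31.683,117.709) → (74.418,155.415) → (43.901,132.695)

[2] `<polygon>` rectangle, #ff8800→cut S833 F1360: (52.758,141.767) → (133.235,141.767) → (133.235,135.619) → (52.758,135.619) → (52.758,141.767) (closed)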